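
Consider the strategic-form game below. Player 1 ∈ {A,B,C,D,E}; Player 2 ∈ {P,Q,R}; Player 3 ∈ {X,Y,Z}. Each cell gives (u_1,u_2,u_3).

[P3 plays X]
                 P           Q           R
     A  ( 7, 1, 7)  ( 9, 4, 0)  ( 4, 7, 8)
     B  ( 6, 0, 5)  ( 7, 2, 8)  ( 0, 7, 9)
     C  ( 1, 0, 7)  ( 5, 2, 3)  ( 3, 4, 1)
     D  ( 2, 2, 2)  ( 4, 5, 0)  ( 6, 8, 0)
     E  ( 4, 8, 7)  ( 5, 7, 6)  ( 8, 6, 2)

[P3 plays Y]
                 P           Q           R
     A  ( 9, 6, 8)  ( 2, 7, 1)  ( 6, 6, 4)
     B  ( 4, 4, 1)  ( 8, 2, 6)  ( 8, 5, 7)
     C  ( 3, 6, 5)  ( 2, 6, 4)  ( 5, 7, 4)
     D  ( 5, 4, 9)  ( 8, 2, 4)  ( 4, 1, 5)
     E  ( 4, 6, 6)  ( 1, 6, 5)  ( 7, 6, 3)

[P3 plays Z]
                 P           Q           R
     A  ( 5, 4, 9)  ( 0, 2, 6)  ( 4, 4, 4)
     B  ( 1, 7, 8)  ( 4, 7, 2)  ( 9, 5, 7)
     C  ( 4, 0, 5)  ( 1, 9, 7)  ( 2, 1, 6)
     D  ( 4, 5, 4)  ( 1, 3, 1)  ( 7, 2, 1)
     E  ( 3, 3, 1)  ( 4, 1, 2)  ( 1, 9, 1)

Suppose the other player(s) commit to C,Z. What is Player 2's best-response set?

u_2(P vs C,Z) = 0
u_2(Q vs C,Z) = 9
u_2(R vs C,Z) = 1
max payoff 9 at {Q}

argmax u_2 = {Q}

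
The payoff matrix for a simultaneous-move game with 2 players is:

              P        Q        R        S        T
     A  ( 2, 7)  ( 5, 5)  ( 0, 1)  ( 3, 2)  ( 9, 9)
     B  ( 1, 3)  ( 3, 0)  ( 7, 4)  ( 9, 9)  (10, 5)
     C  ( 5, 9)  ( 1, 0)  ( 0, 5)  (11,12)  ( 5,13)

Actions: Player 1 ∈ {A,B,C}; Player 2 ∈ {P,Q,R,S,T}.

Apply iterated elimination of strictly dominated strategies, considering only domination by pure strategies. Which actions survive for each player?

P2 drop P (T beats it: A:9>7 B:5>3 C:13>9)
P2 drop Q (T beats it: A:9>5 B:5>0 C:13>0)
P1 drop A (B beats it: R:7>0 S:9>3 T:10>9)
P2 drop R (S beats it: B:9>4 C:12>5)
P1→{B,C} P2→{S,T}

Remaining: P1:{B,C} P2:{S,T}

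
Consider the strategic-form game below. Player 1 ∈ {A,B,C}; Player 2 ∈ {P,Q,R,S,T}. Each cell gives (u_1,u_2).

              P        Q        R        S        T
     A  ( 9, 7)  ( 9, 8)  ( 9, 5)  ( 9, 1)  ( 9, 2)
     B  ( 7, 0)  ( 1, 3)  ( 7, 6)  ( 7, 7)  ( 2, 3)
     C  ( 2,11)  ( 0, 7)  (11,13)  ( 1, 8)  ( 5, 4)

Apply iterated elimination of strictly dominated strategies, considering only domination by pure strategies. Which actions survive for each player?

Remaining: P1:{A,C} P2:{P,Q,R}

P1 drop B (A beats it: P:9>7 Q:9>1 R:9>7 S:9>7 T:9>2)
P2 drop S (P beats it: A:7>1 C:11>8)
P2 drop T (P beats it: A:7>2 C:11>4)
P1→{A,C} P2→{P,Q,R}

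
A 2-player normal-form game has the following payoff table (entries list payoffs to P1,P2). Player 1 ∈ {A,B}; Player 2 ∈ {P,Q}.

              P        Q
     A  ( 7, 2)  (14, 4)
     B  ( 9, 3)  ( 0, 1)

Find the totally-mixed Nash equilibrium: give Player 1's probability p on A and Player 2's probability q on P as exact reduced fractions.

P1 indiff ⇒ q·7+(1-q)·14 = q·9+(1-q)·0 ⇒ q(-2) = (1-q)(-14) ⇒ q = 7/8
P2 indiff ⇒ p·2+(1-p)·3 = p·4+(1-p)·1 ⇒ p(-2) = (1-p)(-2) ⇒ p = 1/2

(p,q) = (1/2, 7/8)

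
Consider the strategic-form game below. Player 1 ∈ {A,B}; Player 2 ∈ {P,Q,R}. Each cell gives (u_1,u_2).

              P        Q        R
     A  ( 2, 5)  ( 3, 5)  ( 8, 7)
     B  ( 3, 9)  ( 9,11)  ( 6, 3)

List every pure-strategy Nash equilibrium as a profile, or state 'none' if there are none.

(A,P): not NE [P1→B gives 3>2; P2→R gives 7>5]
(A,Q): not NE [P1→B gives 9>3; P2→R gives 7>5]
(A,R): NE
(B,P): not NE [P2→Q gives 11>9]
(B,Q): NE
(B,R): not NE [P1→A gives 8>6; P2→Q gives 11>3]

PSNE = {(A,R), (B,Q)}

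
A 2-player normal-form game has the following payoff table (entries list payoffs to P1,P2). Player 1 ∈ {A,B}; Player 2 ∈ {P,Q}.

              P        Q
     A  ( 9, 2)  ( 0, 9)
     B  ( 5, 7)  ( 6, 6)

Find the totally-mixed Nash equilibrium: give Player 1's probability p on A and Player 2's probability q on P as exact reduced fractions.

p=1/8, q=3/5

P1 indiff ⇒ q·9+(1-q)·0 = q·5+(1-q)·6 ⇒ q(4) = (1-q)(6) ⇒ q = 3/5
P2 indiff ⇒ p·2+(1-p)·7 = p·9+(1-p)·6 ⇒ p(-7) = (1-p)(-1) ⇒ p = 1/8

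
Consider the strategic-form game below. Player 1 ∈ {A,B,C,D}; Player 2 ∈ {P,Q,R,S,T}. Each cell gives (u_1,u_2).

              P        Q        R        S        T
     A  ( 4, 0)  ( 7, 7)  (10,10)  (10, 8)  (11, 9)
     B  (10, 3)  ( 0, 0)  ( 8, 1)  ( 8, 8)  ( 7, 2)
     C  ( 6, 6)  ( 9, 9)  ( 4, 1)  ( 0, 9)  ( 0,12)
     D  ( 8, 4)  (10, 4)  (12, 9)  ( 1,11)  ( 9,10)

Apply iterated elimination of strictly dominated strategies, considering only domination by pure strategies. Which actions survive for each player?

Survivors P1:{A,D} P2:{R,S,T}

P1 drop C (D beats it: P:8>6 Q:10>9 R:12>4 S:1>0 T:9>0)
P2 drop P (S beats it: A:8>0 B:8>3 D:11>4)
P1 drop B (A beats it: Q:7>0 R:10>8 S:10>8 T:11>7)
P2 drop Q (R beats it: A:10>7 D:9>4)
P1→{A,D} P2→{R,S,T}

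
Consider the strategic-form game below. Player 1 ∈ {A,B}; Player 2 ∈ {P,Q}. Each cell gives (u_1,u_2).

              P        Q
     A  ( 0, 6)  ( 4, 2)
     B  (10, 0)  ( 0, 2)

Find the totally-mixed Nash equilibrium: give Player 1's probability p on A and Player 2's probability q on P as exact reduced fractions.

P1 indiff ⇒ q·0+(1-q)·4 = q·10+(1-q)·0 ⇒ q(-10) = (1-q)(-4) ⇒ q = 2/7
P2 indiff ⇒ p·6+(1-p)·0 = p·2+(1-p)·2 ⇒ p(4) = (1-p)(2) ⇒ p = 1/3

(p,q) = (1/3, 2/7)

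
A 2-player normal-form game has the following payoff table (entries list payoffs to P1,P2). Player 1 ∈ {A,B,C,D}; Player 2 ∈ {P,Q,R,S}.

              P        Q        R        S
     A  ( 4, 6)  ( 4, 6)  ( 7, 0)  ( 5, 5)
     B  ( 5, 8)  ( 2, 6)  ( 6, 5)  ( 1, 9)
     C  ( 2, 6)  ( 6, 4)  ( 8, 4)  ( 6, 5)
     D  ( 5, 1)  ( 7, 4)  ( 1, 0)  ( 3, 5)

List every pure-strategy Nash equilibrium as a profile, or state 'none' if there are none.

No pure NE.

(A,P): not NE [P1→D gives 5>4]
(A,Q): not NE [P1→D gives 7>4]
(A,R): not NE [P1→C gives 8>7; P2→Q gives 6>0]
(A,S): not NE [P1→C gives 6>5; P2→Q gives 6>5]
(B,P): not NE [P2→S gives 9>8]
(B,Q): not NE [P1→D gives 7>2; P2→S gives 9>6]
(B,R): not NE [P1→C gives 8>6; P2→S gives 9>5]
(B,S): not NE [P1→C gives 6>1]
(C,P): not NE [P1→D gives 5>2]
(C,Q): not NE [P1→D gives 7>6; P2→P gives 6>4]
(C,R): not NE [P2→P gives 6>4]
(C,S): not NE [P2→P gives 6>5]
(D,P): not NE [P2→S gives 5>1]
(D,Q): not NE [P2→S gives 5>4]
(D,R): not NE [P1→C gives 8>1; P2→S gives 5>0]
(D,S): not NE [P1→C gives 6>3]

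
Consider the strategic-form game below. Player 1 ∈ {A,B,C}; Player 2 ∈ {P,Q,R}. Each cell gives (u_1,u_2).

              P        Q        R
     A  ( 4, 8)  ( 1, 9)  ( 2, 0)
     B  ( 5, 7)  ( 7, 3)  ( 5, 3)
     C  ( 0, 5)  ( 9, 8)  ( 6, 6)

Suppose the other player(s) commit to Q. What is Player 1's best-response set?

argmax u_1 = {C}

u_1(A vs Q) = 1
u_1(B vs Q) = 7
u_1(C vs Q) = 9
max payoff 9 at {C}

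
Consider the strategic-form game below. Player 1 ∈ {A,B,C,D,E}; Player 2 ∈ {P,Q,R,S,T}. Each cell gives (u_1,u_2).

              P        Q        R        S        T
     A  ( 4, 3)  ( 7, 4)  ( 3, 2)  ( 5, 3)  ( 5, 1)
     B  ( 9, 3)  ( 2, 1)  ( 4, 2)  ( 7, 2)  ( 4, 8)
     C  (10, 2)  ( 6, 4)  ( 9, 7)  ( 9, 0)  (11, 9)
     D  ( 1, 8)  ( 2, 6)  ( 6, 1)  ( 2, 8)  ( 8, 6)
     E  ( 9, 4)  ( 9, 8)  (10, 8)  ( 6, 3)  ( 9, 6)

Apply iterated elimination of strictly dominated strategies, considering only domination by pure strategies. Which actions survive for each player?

Survivors P1:{C,E} P2:{Q,R,T}

P1 drop A (E beats it: P:9>4 Q:9>7 R:10>3 S:6>5 T:9>5)
P1 drop B (C beats it: P:10>9 Q:6>2 R:9>4 S:9>7 T:11>4)
P1 drop D (C beats it: P:10>1 Q:6>2 R:9>6 S:9>2 T:11>8)
P2 drop P (Q beats it: C:4>2 E:8>4)
P2 drop S (Q beats it: C:4>0 E:8>3)
P1→{C,E} P2→{Q,R,T}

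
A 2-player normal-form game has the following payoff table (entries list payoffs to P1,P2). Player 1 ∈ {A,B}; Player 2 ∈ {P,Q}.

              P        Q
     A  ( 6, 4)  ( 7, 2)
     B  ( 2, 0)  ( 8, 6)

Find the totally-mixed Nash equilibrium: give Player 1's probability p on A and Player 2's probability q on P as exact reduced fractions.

P1 indiff ⇒ q·6+(1-q)·7 = q·2+(1-q)·8 ⇒ q(4) = (1-q)(1) ⇒ q = 1/5
P2 indiff ⇒ p·4+(1-p)·0 = p·2+(1-p)·6 ⇒ p(2) = (1-p)(6) ⇒ p = 3/4

(p,q) = (3/4, 1/5)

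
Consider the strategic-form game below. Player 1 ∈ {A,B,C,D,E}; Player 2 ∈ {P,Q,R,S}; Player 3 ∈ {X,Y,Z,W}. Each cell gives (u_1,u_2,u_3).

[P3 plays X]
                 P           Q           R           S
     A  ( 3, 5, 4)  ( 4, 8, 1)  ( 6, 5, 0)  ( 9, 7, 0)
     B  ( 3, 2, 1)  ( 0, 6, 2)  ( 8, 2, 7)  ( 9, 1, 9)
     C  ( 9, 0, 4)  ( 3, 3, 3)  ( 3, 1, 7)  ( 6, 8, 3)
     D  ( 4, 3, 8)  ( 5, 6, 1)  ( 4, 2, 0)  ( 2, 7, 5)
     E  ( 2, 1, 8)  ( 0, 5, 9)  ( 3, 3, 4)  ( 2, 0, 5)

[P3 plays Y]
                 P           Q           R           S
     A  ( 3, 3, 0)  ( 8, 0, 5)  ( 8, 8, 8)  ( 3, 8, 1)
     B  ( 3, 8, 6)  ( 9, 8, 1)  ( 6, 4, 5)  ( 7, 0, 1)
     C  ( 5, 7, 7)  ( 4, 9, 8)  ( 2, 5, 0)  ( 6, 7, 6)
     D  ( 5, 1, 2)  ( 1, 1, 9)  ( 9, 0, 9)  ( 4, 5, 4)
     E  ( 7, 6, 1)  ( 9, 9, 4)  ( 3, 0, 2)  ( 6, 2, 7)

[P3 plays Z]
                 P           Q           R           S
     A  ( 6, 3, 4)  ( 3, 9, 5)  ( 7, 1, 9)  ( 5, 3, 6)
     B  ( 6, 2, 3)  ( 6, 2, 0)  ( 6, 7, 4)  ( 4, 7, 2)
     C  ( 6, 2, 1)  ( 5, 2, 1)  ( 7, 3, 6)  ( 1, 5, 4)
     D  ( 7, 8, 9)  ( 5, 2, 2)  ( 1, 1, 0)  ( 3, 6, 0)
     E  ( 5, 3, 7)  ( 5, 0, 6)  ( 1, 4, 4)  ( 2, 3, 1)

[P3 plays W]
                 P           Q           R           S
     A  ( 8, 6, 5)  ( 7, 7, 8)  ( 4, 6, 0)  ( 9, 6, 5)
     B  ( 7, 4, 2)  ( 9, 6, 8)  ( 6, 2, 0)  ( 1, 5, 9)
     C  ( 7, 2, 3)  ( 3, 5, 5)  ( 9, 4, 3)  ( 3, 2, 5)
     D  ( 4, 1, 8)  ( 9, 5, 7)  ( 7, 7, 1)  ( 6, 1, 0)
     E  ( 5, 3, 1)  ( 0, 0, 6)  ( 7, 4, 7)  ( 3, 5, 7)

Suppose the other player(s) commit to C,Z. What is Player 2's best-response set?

u_2(P vs C,Z) = 2
u_2(Q vs C,Z) = 2
u_2(R vs C,Z) = 3
u_2(S vs C,Z) = 5
max payoff 5 at {S}

argmax u_2 = {S}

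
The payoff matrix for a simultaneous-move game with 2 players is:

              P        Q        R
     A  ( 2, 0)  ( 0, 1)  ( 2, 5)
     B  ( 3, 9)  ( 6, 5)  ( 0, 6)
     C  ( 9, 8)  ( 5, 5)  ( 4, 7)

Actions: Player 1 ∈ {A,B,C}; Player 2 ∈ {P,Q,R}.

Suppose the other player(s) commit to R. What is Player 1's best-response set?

u_1(A vs R) = 2
u_1(B vs R) = 0
u_1(C vs R) = 4
max payoff 4 at {C}

P1 best: {C}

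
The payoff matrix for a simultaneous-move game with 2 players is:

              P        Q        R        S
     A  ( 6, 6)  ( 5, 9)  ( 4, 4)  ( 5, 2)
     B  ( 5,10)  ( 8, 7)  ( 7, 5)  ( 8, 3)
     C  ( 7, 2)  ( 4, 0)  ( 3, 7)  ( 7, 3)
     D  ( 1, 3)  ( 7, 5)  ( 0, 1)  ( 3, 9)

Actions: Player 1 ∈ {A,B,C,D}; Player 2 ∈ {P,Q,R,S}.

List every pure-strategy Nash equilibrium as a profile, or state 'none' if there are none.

PSNE: ∅

(A,P): not NE [P1→C gives 7>6; P2→Q gives 9>6]
(A,Q): not NE [P1→B gives 8>5]
(A,R): not NE [P1→B gives 7>4; P2→Q gives 9>4]
(A,S): not NE [P1→B gives 8>5; P2→Q gives 9>2]
(B,P): not NE [P1→C gives 7>5]
(B,Q): not NE [P2→P gives 10>7]
(B,R): not NE [P2→P gives 10>5]
(B,S): not NE [P2→P gives 10>3]
(C,P): not NE [P2→R gives 7>2]
(C,Q): not NE [P1→B gives 8>4; P2→R gives 7>0]
(C,R): not NE [P1→B gives 7>3]
(C,S): not NE [P1→B gives 8>7; P2→R gives 7>3]
(D,P): not NE [P1→C gives 7>1; P2→S gives 9>3]
(D,Q): not NE [P1→B gives 8>7; P2→S gives 9>5]
(D,R): not NE [P1→B gives 7>0; P2→S gives 9>1]
(D,S): not NE [P1→B gives 8>3]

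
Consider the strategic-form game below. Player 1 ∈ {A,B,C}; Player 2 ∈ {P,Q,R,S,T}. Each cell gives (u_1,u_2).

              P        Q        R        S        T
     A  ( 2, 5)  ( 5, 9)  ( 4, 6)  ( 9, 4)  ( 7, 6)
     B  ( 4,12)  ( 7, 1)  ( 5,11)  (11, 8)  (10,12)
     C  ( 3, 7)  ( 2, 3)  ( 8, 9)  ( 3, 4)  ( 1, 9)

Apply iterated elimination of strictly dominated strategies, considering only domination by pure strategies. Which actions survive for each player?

Remaining: P1:{B,C} P2:{P,R,T}

P1 drop A (B beats it: P:4>2 Q:7>5 R:5>4 S:11>9 T:10>7)
P2 drop Q (P beats it: B:12>1 C:7>3)
P2 drop S (P beats it: B:12>8 C:7>4)
P1→{B,C} P2→{P,R,T}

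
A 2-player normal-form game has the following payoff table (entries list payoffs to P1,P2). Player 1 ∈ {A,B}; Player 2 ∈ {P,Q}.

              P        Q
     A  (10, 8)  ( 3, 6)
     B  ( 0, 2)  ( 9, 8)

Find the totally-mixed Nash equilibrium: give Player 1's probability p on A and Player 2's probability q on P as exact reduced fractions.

P1 indiff ⇒ q·10+(1-q)·3 = q·0+(1-q)·9 ⇒ q(10) = (1-q)(6) ⇒ q = 3/8
P2 indiff ⇒ p·8+(1-p)·2 = p·6+(1-p)·8 ⇒ p(2) = (1-p)(6) ⇒ p = 3/4

(p,q) = (3/4, 3/8)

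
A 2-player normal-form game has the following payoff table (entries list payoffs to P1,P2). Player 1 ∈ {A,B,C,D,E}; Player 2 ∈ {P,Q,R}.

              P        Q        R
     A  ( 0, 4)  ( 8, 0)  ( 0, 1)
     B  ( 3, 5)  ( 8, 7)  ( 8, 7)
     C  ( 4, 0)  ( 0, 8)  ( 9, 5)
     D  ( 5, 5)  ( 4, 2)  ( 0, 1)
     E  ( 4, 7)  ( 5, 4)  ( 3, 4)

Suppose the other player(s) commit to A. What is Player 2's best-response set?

u_2(P vs A) = 4
u_2(Q vs A) = 0
u_2(R vs A) = 1
max payoff 4 at {P}

P2 best: {P}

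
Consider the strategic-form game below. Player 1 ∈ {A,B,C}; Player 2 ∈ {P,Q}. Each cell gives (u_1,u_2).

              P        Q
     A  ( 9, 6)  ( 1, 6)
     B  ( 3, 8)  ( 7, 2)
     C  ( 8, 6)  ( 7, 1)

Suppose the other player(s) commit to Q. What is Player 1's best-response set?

u_1(A vs Q) = 1
u_1(B vs Q) = 7
u_1(C vs Q) = 7
max payoff 7 at {B,C}

BR_1 = {B,C}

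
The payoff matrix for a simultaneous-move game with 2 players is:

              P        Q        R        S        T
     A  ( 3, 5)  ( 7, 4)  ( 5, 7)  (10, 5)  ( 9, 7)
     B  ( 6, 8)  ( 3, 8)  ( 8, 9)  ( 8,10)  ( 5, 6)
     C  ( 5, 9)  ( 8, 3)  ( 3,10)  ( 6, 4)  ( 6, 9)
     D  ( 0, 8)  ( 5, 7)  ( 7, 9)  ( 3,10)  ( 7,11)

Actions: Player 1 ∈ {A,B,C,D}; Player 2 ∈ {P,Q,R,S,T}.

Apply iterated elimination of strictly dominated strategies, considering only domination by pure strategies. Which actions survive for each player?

Survivors P1:{A,B,D} P2:{R,S,T}

P2 drop P (R beats it: A:7>5 B:9>8 C:10>9 D:9>8)
P2 drop Q (R beats it: A:7>4 B:9>8 C:10>3 D:9>7)
P1 drop C (A beats it: R:5>3 S:10>6 T:9>6)
P1→{A,B,D} P2→{R,S,T}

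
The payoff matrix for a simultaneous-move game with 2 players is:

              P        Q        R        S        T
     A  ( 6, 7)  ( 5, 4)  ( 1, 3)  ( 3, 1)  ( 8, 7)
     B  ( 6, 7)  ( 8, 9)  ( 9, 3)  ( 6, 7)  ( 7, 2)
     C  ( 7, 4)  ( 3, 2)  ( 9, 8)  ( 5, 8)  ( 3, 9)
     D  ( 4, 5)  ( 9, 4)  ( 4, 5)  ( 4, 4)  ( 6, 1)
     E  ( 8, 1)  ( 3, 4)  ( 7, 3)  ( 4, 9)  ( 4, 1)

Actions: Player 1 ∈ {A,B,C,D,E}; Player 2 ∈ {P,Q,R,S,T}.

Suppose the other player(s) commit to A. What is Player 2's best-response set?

u_2(P vs A) = 7
u_2(Q vs A) = 4
u_2(R vs A) = 3
u_2(S vs A) = 1
u_2(T vs A) = 7
max payoff 7 at {P,T}

BR_2 = {P,T}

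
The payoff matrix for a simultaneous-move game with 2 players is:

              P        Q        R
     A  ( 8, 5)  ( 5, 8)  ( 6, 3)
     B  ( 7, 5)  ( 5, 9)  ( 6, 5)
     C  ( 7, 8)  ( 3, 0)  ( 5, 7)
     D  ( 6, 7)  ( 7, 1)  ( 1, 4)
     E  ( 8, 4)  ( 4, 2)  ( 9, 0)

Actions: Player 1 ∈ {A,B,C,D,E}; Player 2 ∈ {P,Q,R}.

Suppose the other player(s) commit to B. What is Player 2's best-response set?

u_2(P vs B) = 5
u_2(Q vs B) = 9
u_2(R vs B) = 5
max payoff 9 at {Q}

BR_2 = {Q}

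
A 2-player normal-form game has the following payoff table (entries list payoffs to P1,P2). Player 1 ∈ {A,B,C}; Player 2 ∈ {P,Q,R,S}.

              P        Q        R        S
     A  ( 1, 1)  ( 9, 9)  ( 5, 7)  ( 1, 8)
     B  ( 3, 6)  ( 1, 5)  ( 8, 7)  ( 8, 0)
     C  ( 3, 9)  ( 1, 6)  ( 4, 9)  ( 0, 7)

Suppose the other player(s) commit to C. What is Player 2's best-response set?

u_2(P vs C) = 9
u_2(Q vs C) = 6
u_2(R vs C) = 9
u_2(S vs C) = 7
max payoff 9 at {P,R}

P2 best: {P,R}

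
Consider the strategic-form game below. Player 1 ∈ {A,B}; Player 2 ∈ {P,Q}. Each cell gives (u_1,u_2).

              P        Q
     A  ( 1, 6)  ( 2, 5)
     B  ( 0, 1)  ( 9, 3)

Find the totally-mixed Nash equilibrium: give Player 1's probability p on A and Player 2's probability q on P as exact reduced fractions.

(p,q) = (2/3, 7/8)

P1 indiff ⇒ q·1+(1-q)·2 = q·0+(1-q)·9 ⇒ q(1) = (1-q)(7) ⇒ q = 7/8
P2 indiff ⇒ p·6+(1-p)·1 = p·5+(1-p)·3 ⇒ p(1) = (1-p)(2) ⇒ p = 2/3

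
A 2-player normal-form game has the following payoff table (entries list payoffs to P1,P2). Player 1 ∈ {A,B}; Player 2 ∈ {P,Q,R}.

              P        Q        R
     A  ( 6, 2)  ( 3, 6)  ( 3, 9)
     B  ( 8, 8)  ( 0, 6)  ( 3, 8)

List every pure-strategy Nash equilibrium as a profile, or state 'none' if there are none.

(A,P): not NE [P1→B gives 8>6; P2→R gives 9>2]
(A,Q): not NE [P2→R gives 9>6]
(A,R): NE
(B,P): NE
(B,Q): not NE [P1→A gives 3>0; P2→R gives 8>6]
(B,R): NE

Nash profiles: (A,R), (B,P), (B,R)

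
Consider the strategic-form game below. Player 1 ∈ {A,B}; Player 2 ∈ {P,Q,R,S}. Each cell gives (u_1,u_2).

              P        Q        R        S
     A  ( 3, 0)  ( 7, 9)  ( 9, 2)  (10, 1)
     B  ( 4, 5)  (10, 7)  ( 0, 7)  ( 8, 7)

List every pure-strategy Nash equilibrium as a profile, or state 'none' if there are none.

PSNE = {(B,Q)}

(A,P): not NE [P1→B gives 4>3; P2→Q gives 9>0]
(A,Q): not NE [P1→B gives 10>7]
(A,R): not NE [P2→Q gives 9>2]
(A,S): not NE [P2→Q gives 9>1]
(B,P): not NE [P2→S gives 7>5]
(B,Q): NE
(B,R): not NE [P1→A gives 9>0]
(B,S): not NE [P1→A gives 10>8]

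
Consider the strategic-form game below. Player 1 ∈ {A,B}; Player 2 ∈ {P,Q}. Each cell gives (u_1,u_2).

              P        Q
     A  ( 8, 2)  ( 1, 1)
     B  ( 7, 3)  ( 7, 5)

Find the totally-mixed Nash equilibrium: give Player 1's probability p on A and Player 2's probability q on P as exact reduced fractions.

P1 indiff ⇒ q·8+(1-q)·1 = q·7+(1-q)·7 ⇒ q(1) = (1-q)(6) ⇒ q = 6/7
P2 indiff ⇒ p·2+(1-p)·3 = p·1+(1-p)·5 ⇒ p(1) = (1-p)(2) ⇒ p = 2/3

(p,q) = (2/3, 6/7)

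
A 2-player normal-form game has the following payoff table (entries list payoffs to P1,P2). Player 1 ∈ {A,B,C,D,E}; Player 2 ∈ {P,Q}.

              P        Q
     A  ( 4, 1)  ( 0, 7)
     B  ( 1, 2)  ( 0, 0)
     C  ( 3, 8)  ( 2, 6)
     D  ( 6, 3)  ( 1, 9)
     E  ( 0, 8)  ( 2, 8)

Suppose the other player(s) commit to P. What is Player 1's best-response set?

u_1(A vs P) = 4
u_1(B vs P) = 1
u_1(C vs P) = 3
u_1(D vs P) = 6
u_1(E vs P) = 0
max payoff 6 at {D}

P1 best: {D}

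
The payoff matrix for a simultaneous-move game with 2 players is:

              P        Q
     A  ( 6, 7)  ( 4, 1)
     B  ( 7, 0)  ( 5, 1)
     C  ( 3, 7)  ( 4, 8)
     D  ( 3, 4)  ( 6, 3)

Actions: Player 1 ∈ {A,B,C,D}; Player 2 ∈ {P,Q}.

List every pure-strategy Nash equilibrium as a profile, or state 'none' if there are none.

(A,P): not NE [P1→B gives 7>6]
(A,Q): not NE [P1→D gives 6>4; P2→P gives 7>1]
(B,P): not NE [P2→Q gives 1>0]
(B,Q): not NE [P1→D gives 6>5]
(C,P): not NE [P1→B gives 7>3; P2→Q gives 8>7]
(C,Q): not NE [P1→D gives 6>4]
(D,P): not NE [P1→B gives 7>3]
(D,Q): not NE [P2→P gives 4>3]

Equilibria: none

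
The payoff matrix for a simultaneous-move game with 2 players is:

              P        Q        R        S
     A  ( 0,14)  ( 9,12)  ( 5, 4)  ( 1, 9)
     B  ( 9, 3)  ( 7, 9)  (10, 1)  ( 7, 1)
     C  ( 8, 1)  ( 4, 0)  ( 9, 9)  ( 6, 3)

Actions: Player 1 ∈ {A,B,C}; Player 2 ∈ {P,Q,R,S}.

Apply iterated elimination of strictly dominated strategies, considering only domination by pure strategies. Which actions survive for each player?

P1 drop C (B beats it: P:9>8 Q:7>4 R:10>9 S:7>6)
P2 drop R (P beats it: A:14>4 B:3>1)
P2 drop S (P beats it: A:14>9 B:3>1)
P1→{A,B} P2→{P,Q}

Survivors P1:{A,B} P2:{P,Q}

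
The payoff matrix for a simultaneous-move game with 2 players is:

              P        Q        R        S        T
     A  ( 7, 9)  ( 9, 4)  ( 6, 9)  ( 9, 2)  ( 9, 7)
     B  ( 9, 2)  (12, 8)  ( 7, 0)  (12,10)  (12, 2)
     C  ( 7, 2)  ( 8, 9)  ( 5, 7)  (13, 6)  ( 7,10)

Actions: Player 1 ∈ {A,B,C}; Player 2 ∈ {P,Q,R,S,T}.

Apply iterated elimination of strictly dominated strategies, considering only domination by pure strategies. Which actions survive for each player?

Survivors P1:{B,C} P2:{Q,S,T}

P1 drop A (B beats it: P:9>7 Q:12>9 R:7>6 S:12>9 T:12>9)
P2 drop P (Q beats it: B:8>2 C:9>2)
P2 drop R (Q beats it: B:8>0 C:9>7)
P1→{B,C} P2→{Q,S,T}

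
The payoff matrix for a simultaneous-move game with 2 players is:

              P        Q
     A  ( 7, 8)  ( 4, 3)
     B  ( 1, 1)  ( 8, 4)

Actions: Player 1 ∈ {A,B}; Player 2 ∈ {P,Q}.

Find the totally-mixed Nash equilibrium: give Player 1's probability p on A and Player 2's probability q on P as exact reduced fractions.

P1 indiff ⇒ q·7+(1-q)·4 = q·1+(1-q)·8 ⇒ q(6) = (1-q)(4) ⇒ q = 2/5
P2 indiff ⇒ p·8+(1-p)·1 = p·3+(1-p)·4 ⇒ p(5) = (1-p)(3) ⇒ p = 3/8

P1 mixes 3/8 on A; P2 mixes 2/5 on P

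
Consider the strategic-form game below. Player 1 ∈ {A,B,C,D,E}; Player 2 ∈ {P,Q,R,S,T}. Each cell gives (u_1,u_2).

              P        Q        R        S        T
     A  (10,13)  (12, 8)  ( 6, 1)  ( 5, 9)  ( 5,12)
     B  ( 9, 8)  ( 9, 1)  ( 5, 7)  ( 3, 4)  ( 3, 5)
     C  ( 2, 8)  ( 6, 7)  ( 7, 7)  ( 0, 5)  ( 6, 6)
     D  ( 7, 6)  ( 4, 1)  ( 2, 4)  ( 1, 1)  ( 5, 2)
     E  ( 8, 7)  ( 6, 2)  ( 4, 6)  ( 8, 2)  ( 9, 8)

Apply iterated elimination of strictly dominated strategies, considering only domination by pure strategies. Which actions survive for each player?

P1 drop B (A beats it: P:10>9 Q:12>9 R:6>5 S:5>3 T:5>3)
P1 drop D (E beats it: P:8>7 Q:6>4 R:4>2 S:8>1 T:9>5)
P2 drop Q (P beats it: A:13>8 C:8>7 E:7>2)
P2 drop R (P beats it: A:13>1 C:8>7 E:7>6)
P1 drop C (E beats it: P:8>2 S:8>0 T:9>6)
P2 drop S (P beats it: A:13>9 E:7>2)
P1→{A,E} P2→{P,T}

Survivors P1:{A,E} P2:{P,T}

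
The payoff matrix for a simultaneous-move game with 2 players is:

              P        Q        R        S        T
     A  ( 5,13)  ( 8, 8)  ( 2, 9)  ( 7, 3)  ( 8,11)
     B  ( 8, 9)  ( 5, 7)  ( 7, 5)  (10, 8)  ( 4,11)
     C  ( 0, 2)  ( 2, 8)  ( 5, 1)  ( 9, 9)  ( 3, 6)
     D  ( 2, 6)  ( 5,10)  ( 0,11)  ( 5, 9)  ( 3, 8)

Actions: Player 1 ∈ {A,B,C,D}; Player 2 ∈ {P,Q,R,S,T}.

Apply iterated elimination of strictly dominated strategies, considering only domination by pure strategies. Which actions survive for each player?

P1 drop C (B beats it: P:8>0 Q:5>2 R:7>5 S:10>9 T:4>3)
P1 drop D (A beats it: P:5>2 Q:8>5 R:2>0 S:7>5 T:8>3)
P2 drop Q (P beats it: A:13>8 B:9>7)
P2 drop R (P beats it: A:13>9 B:9>5)
P2 drop S (P beats it: A:13>3 B:9>8)
P1→{A,B} P2→{P,T}

Remaining: P1:{A,B} P2:{P,T}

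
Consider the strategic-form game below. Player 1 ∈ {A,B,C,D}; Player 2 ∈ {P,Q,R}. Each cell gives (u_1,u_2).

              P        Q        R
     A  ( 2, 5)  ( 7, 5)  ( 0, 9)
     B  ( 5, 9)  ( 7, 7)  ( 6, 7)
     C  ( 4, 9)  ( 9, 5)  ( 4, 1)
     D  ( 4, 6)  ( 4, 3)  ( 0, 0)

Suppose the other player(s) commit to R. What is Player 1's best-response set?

u_1(A vs R) = 0
u_1(B vs R) = 6
u_1(C vs R) = 4
u_1(D vs R) = 0
max payoff 6 at {B}

P1 best: {B}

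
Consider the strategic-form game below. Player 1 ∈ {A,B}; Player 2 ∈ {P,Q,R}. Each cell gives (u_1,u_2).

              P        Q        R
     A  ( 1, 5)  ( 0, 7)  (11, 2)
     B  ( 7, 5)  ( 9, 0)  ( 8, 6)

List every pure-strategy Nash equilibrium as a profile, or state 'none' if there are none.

(A,P): not NE [P1→B gives 7>1; P2→Q gives 7>5]
(A,Q): not NE [P1→B gives 9>0]
(A,R): not NE [P2→Q gives 7>2]
(B,P): not NE [P2→R gives 6>5]
(B,Q): not NE [P2→R gives 6>0]
(B,R): not NE [P1→A gives 11>8]

PSNE: ∅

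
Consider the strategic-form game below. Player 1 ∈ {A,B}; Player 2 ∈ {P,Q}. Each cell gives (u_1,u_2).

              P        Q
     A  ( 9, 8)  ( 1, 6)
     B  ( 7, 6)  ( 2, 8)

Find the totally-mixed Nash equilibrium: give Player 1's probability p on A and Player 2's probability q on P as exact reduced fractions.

P1 indiff ⇒ q·9+(1-q)·1 = q·7+(1-q)·2 ⇒ q(2) = (1-q)(1) ⇒ q = 1/3
P2 indiff ⇒ p·8+(1-p)·6 = p·6+(1-p)·8 ⇒ p(2) = (1-p)(2) ⇒ p = 1/2

P1 mixes 1/2 on A; P2 mixes 1/3 on P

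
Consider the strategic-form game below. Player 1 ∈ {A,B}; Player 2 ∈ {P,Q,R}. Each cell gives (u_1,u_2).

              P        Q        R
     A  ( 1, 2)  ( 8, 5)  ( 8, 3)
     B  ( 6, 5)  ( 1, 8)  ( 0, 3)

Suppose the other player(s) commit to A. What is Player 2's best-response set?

u_2(P vs A) = 2
u_2(Q vs A) = 5
u_2(R vs A) = 3
max payoff 5 at {Q}

P2 best: {Q}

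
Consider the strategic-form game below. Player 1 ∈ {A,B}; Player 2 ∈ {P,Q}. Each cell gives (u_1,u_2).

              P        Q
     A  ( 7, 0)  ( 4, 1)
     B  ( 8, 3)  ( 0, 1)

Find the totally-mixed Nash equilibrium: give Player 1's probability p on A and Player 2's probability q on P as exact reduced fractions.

P1 indiff ⇒ q·7+(1-q)·4 = q·8+(1-q)·0 ⇒ q(-1) = (1-q)(-4) ⇒ q = 4/5
P2 indiff ⇒ p·0+(1-p)·3 = p·1+(1-p)·1 ⇒ p(-1) = (1-p)(-2) ⇒ p = 2/3

(p,q) = (2/3, 4/5)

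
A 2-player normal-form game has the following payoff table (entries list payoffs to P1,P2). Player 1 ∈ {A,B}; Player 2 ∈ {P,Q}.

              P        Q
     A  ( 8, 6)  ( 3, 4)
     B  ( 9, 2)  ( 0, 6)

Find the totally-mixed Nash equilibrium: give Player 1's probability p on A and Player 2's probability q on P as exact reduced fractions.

P1 mixes 2/3 on A; P2 mixes 3/4 on P

P1 indiff ⇒ q·8+(1-q)·3 = q·9+(1-q)·0 ⇒ q(-1) = (1-q)(-3) ⇒ q = 3/4
P2 indiff ⇒ p·6+(1-p)·2 = p·4+(1-p)·6 ⇒ p(2) = (1-p)(4) ⇒ p = 2/3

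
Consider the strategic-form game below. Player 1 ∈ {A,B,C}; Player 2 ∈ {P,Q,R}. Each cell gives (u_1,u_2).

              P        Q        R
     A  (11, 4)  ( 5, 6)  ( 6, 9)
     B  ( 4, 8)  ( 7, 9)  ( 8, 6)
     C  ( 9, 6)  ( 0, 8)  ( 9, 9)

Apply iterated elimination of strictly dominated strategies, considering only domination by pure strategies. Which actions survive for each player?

Remaining: P1:{B,C} P2:{Q,R}

P2 drop P (Q beats it: A:6>4 B:9>8 C:8>6)
P1 drop A (B beats it: Q:7>5 R:8>6)
P1→{B,C} P2→{Q,R}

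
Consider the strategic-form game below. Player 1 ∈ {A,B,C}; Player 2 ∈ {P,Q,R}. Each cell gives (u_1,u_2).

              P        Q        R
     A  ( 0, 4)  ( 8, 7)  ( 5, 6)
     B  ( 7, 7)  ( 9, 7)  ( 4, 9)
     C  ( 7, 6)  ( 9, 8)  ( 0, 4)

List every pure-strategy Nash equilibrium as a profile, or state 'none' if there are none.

PSNE = {(C,Q)}

(A,P): not NE [P1→C gives 7>0; P2→Q gives 7>4]
(A,Q): not NE [P1→C gives 9>8]
(A,R): not NE [P2→Q gives 7>6]
(B,P): not NE [P2→R gives 9>7]
(B,Q): not NE [P2→R gives 9>7]
(B,R): not NE [P1→A gives 5>4]
(C,P): not NE [P2→Q gives 8>6]
(C,Q): NE
(C,R): not NE [P1→A gives 5>0; P2→Q gives 8>4]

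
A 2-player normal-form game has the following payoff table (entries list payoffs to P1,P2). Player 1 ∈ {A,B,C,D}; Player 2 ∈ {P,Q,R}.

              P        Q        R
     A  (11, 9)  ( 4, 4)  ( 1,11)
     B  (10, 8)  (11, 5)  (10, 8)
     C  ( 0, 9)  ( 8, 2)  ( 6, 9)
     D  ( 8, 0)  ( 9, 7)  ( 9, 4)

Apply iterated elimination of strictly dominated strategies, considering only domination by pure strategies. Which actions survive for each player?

IESDS → P1:{A,B} P2:{P,R}

P1 drop C (B beats it: P:10>0 Q:11>8 R:10>6)
P1 drop D (B beats it: P:10>8 Q:11>9 R:10>9)
P2 drop Q (P beats it: A:9>4 B:8>5)
P1→{A,B} P2→{P,R}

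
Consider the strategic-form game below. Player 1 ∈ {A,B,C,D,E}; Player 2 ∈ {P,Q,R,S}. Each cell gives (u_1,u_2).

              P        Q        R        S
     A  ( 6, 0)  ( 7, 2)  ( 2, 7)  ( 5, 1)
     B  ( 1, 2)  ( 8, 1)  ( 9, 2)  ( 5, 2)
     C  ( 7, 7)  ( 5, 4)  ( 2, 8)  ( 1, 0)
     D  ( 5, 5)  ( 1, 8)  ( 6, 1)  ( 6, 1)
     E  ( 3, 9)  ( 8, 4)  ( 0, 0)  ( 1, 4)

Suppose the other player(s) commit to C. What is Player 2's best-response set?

u_2(P vs C) = 7
u_2(Q vs C) = 4
u_2(R vs C) = 8
u_2(S vs C) = 0
max payoff 8 at {R}

BR_2 = {R}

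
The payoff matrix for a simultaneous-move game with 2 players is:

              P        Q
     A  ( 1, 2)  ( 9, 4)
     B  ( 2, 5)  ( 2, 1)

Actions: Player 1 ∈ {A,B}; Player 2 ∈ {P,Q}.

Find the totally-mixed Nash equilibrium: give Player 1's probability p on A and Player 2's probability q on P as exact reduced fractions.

P1 indiff ⇒ q·1+(1-q)·9 = q·2+(1-q)·2 ⇒ q(-1) = (1-q)(-7) ⇒ q = 7/8
P2 indiff ⇒ p·2+(1-p)·5 = p·4+(1-p)·1 ⇒ p(-2) = (1-p)(-4) ⇒ p = 2/3

(p,q) = (2/3, 7/8)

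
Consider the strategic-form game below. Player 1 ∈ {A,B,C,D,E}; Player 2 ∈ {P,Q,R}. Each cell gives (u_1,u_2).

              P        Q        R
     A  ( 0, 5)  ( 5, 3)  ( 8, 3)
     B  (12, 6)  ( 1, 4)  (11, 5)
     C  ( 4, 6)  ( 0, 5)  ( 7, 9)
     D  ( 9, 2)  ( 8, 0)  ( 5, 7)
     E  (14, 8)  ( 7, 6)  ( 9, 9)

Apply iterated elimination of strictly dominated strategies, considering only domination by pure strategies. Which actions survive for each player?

Survivors P1:{B,E} P2:{P,R}

P1 drop A (E beats it: P:14>0 Q:7>5 R:9>8)
P1 drop C (B beats it: P:12>4 Q:1>0 R:11>7)
P2 drop Q (P beats it: B:6>4 D:2>0 E:8>6)
P1 drop D (B beats it: P:12>9 R:11>5)
P1→{B,E} P2→{P,R}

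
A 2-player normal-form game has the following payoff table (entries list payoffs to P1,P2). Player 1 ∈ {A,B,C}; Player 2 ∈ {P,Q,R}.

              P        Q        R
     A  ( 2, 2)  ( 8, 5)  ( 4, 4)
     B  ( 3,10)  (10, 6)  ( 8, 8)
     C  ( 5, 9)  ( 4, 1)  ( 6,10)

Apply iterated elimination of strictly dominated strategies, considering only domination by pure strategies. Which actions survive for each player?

P1 drop A (B beats it: P:3>2 Q:10>8 R:8>4)
P2 drop Q (P beats it: B:10>6 C:9>1)
P1→{B,C} P2→{P,R}

Survivors P1:{B,C} P2:{P,R}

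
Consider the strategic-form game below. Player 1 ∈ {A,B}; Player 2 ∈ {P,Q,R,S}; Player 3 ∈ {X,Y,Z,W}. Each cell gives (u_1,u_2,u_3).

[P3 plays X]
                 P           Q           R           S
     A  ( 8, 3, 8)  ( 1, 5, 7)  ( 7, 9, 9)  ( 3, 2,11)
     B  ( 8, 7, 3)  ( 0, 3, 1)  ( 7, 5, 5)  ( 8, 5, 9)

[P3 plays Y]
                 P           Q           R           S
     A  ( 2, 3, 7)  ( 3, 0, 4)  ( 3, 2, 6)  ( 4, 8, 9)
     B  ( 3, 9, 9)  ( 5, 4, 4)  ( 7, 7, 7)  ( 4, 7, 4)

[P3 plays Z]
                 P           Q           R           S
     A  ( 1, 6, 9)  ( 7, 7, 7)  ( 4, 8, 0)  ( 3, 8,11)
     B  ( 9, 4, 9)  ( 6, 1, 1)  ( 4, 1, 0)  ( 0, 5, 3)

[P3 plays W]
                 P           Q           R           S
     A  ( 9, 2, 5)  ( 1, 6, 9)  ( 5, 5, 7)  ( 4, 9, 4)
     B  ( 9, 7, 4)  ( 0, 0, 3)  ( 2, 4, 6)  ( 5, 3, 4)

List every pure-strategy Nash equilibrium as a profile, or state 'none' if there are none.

Nash profiles: (A,R,X), (A,S,Z), (B,P,Y)

(A,P,X): not NE [P2→R gives 9>3; P3→Z gives 9>8]
(A,P,Y): not NE [P1→B gives 3>2; P2→S gives 8>3; P3→Z gives 9>7]
(A,P,Z): not NE [P1→B gives 9>1; P2→S gives 8>6]
(A,P,W): not NE [P2→S gives 9>2; P3→Z gives 9>5]
(A,Q,X): not NE [P2→R gives 9>5; P3→W gives 9>7]
(A,Q,Y): not NE [P1→B gives 5>3; P2→S gives 8>0; P3→W gives 9>4]
(A,Q,Z): not NE [P2→S gives 8>7; P3→W gives 9>7]
(A,Q,W): not NE [P2→S gives 9>6]
(A,R,X): NE
(A,R,Y): not NE [P1→B gives 7>3; P2→S gives 8>2; P3→X gives 9>6]
(A,R,Z): not NE [P3→X gives 9>0]
(A,R,W): not NE [P2→S gives 9>5; P3→X gives 9>7]
(A,S,X): not NE [P1→B gives 8>3; P2→R gives 9>2]
(A,S,Y): not NE [P3→Z gives 11>9]
(A,S,Z): NE
(A,S,W): not NE [P1→B gives 5>4; P3→Z gives 11>4]
(B,P,X): not NE [P3→Z gives 9>3]
(B,P,Y): NE
(B,P,Z): not NE [P2→S gives 5>4]
(B,P,W): not NE [P3→Z gives 9>4]
(B,Q,X): not NE [P1→A gives 1>0; P2→P gives 7>3; P3→Y gives 4>1]
(B,Q,Y): not NE [P2→P gives 9>4]
(B,Q,Z): not NE [P1→A gives 7>6; P2→S gives 5>1; P3→Y gives 4>1]
(B,Q,W): not NE [P1→A gives 1>0; P2→P gives 7>0; P3→Y gives 4>3]
(B,R,X): not NE [P2→P gives 7>5; P3→Y gives 7>5]
(B,R,Y): not NE [P2→P gives 9>7]
(B,R,Z): not NE [P2→S gives 5>1; P3→Y gives 7>0]
(B,R,W): not NE [P1→A gives 5>2; P2→P gives 7>4; P3→Y gives 7>6]
(B,S,X): not NE [P2→P gives 7>5]
(B,S,Y): not NE [P2→P gives 9>7; P3→X gives 9>4]
(B,S,Z): not NE [P1→A gives 3>0; P3→X gives 9>3]
(B,S,W): not NE [P2→P gives 7>3; P3→X gives 9>4]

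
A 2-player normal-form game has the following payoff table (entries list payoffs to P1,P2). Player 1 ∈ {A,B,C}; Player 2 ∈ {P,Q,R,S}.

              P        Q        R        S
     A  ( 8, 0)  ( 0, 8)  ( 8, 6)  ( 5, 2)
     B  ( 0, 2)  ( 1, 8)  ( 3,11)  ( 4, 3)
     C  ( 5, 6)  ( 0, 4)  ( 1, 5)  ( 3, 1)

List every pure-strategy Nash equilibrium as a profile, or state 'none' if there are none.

Equilibria: none

(A,P): not NE [P2→Q gives 8>0]
(A,Q): not NE [P1→B gives 1>0]
(A,R): not NE [P2→Q gives 8>6]
(A,S): not NE [P2→Q gives 8>2]
(B,P): not NE [P1→A gives 8>0; P2→R gives 11>2]
(B,Q): not NE [P2→R gives 11>8]
(B,R): not NE [P1→A gives 8>3]
(B,S): not NE [P1→A gives 5>4; P2→R gives 11>3]
(C,P): not NE [P1→A gives 8>5]
(C,Q): not NE [P1→B gives 1>0; P2→P gives 6>4]
(C,R): not NE [P1→A gives 8>1; P2→P gives 6>5]
(C,S): not NE [P1→A gives 5>3; P2→P gives 6>1]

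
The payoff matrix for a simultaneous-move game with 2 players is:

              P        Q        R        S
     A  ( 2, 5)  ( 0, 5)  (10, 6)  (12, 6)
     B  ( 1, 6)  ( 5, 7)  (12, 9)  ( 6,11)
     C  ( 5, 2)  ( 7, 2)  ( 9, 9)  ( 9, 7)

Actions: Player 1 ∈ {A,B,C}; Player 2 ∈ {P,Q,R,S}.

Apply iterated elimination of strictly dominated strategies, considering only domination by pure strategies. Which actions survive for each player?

Remaining: P1:{A,B} P2:{R,S}

P2 drop P (R beats it: A:6>5 B:9>6 C:9>2)
P2 drop Q (R beats it: A:6>5 B:9>7 C:9>2)
P1 drop C (A beats it: R:10>9 S:12>9)
P1→{A,B} P2→{R,S}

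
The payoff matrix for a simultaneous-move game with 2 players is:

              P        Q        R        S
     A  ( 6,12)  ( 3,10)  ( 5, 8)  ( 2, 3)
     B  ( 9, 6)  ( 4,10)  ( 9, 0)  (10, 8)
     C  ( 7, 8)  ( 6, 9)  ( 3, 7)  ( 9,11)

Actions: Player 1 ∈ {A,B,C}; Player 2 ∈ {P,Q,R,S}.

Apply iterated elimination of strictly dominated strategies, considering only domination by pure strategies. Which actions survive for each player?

Remaining: P1:{B,C} P2:{Q,S}

P1 drop A (B beats it: P:9>6 Q:4>3 R:9>5 S:10>2)
P2 drop P (Q beats it: B:10>6 C:9>8)
P2 drop R (Q beats it: B:10>0 C:9>7)
P1→{B,C} P2→{Q,S}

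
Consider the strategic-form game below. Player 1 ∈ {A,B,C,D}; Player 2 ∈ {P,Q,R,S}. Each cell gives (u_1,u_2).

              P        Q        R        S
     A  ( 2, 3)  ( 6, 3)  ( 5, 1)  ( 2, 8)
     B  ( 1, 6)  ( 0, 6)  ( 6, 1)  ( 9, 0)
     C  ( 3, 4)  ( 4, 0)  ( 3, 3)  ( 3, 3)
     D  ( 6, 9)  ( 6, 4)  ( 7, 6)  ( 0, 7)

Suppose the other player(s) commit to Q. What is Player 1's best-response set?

argmax u_1 = {A,D}

u_1(A vs Q) = 6
u_1(B vs Q) = 0
u_1(C vs Q) = 4
u_1(D vs Q) = 6
max payoff 6 at {A,D}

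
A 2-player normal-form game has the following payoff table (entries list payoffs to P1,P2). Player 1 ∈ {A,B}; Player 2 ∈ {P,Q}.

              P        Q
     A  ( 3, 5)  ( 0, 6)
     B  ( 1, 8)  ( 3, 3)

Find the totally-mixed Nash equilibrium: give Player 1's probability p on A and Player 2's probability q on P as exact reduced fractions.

P1 indiff ⇒ q·3+(1-q)·0 = q·1+(1-q)·3 ⇒ q(2) = (1-q)(3) ⇒ q = 3/5
P2 indiff ⇒ p·5+(1-p)·8 = p·6+(1-p)·3 ⇒ p(-1) = (1-p)(-5) ⇒ p = 5/6

(p,q) = (5/6, 3/5)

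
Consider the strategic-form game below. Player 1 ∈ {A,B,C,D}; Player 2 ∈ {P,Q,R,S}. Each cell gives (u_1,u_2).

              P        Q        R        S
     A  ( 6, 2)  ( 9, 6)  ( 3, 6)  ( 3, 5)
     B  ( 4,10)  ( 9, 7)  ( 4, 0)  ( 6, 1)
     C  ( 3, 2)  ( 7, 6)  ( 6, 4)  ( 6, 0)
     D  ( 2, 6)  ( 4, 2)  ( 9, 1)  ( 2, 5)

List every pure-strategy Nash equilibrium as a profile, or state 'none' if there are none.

(A,P): not NE [P2→R gives 6>2]
(A,Q): NE
(A,R): not NE [P1→D gives 9>3]
(A,S): not NE [P1→C gives 6>3; P2→R gives 6>5]
(B,P): not NE [P1→A gives 6>4]
(B,Q): not NE [P2→P gives 10>7]
(B,R): not NE [P1→D gives 9>4; P2→P gives 10>0]
(B,S): not NE [P2→P gives 10>1]
(C,P): not NE [P1→A gives 6>3; P2→Q gives 6>2]
(C,Q): not NE [P1→B gives 9>7]
(C,R): not NE [P1→D gives 9>6; P2→Q gives 6>4]
(C,S): not NE [P2→Q gives 6>0]
(D,P): not NE [P1→A gives 6>2]
(D,Q): not NE [P1→B gives 9>4; P2→P gives 6>2]
(D,R): not NE [P2→P gives 6>1]
(D,S): not NE [P1→C gives 6>2; P2→P gives 6>5]

NE set: (A,Q)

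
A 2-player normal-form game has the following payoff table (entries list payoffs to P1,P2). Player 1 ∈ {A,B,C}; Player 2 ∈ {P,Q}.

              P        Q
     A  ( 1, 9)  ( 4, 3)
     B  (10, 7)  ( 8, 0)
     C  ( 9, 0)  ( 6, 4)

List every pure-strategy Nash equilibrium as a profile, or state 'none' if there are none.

NE set: (B,P)

(A,P): not NE [P1→B gives 10>1]
(A,Q): not NE [P1→B gives 8>4; P2→P gives 9>3]
(B,P): NE
(B,Q): not NE [P2→P gives 7>0]
(C,P): not NE [P1→B gives 10>9; P2→Q gives 4>0]
(C,Q): not NE [P1→B gives 8>6]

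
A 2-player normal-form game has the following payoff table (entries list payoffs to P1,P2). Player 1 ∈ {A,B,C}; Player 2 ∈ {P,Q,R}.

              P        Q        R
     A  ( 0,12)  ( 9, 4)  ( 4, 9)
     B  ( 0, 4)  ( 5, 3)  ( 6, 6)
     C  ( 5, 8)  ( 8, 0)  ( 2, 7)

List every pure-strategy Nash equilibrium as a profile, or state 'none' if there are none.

(A,P): not NE [P1→C gives 5>0]
(A,Q): not NE [P2→P gives 12>4]
(A,R): not NE [P1→B gives 6>4; P2→P gives 12>9]
(B,P): not NE [P1→C gives 5>0; P2→R gives 6>4]
(B,Q): not NE [P1→A gives 9>5; P2→R gives 6>3]
(B,R): NE
(C,P): NE
(C,Q): not NE [P1→A gives 9>8; P2→P gives 8>0]
(C,R): not NE [P1→B gives 6>2; P2→P gives 8>7]

Nash profiles: (B,R), (C,P)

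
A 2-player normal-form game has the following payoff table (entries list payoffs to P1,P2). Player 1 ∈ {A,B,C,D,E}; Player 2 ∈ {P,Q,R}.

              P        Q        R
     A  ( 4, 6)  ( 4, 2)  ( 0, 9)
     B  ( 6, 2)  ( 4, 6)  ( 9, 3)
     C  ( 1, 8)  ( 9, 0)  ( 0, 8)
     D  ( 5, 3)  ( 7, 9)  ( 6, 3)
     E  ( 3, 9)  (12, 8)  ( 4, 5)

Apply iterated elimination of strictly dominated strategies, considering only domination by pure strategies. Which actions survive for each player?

P1 drop A (D beats it: P:5>4 Q:7>4 R:6>0)
P1 drop C (E beats it: P:3>1 Q:12>9 R:4>0)
P2 drop R (Q beats it: B:6>3 D:9>3 E:8>5)
P1→{B,D,E} P2→{P,Q}

Survivors P1:{B,D,E} P2:{P,Q}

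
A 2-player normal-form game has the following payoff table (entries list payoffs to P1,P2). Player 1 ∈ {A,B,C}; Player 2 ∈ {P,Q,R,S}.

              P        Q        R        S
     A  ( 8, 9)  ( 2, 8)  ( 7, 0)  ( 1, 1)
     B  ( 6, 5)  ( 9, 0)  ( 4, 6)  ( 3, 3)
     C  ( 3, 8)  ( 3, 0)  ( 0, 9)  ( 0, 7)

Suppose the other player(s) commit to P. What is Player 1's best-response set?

u_1(A vs P) = 8
u_1(B vs P) = 6
u_1(C vs P) = 3
max payoff 8 at {A}

BR_1 = {A}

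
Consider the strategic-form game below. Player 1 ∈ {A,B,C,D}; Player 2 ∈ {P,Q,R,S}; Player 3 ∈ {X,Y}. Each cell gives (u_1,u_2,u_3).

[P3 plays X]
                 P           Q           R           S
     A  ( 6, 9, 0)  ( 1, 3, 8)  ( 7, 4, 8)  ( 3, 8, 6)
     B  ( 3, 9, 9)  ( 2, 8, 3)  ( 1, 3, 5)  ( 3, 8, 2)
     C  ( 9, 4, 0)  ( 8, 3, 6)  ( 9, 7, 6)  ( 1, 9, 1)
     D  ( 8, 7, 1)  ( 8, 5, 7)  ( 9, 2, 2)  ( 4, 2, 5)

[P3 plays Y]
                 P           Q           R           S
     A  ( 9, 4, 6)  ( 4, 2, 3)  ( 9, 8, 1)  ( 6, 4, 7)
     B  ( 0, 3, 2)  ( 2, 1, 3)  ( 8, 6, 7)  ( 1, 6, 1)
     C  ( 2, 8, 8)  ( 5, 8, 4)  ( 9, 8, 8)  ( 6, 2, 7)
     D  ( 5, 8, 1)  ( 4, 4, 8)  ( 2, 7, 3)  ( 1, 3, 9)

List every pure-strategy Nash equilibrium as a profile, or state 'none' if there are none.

(A,P,X): not NE [P1→C gives 9>6; P3→Y gives 6>0]
(A,P,Y): not NE [P2→R gives 8>4]
(A,Q,X): not NE [P1→D gives 8>1; P2→P gives 9>3]
(A,Q,Y): not NE [P1→C gives 5>4; P2→R gives 8>2; P3→X gives 8>3]
(A,R,X): not NE [P1→D gives 9>7; P2→P gives 9>4]
(A,R,Y): not NE [P3→X gives 8>1]
(A,S,X): not NE [P1→D gives 4>3; P2→P gives 9>8; P3→Y gives 7>6]
(A,S,Y): not NE [P2→R gives 8>4]
(B,P,X): not NE [P1→C gives 9>3]
(B,P,Y): not NE [P1→A gives 9>0; P2→S gives 6>3; P3→X gives 9>2]
(B,Q,X): not NE [P1→D gives 8>2; P2→P gives 9>8]
(B,Q,Y): not NE [P1→C gives 5>2; P2→S gives 6>1]
(B,R,X): not NE [P1→D gives 9>1; P2→P gives 9>3; P3→Y gives 7>5]
(B,R,Y): not NE [P1→C gives 9>8]
(B,S,X): not NE [P1→D gives 4>3; P2→P gives 9>8]
(B,S,Y): not NE [P1→C gives 6>1; P3→X gives 2>1]
(C,P,X): not NE [P2→S gives 9>4; P3→Y gives 8>0]
(C,P,Y): not NE [P1→A gives 9>2]
(C,Q,X): not NE [P2→S gives 9>3]
(C,Q,Y): not NE [P3→X gives 6>4]
(C,R,X): not NE [P2→S gives 9>7; P3→Y gives 8>6]
(C,R,Y): NE
(C,S,X): not NE [P1→D gives 4>1; P3→Y gives 7>1]
(C,S,Y): not NE [P2→R gives 8>2]
(D,P,X): not NE [P1→C gives 9>8]
(D,P,Y): not NE [P1→A gives 9>5]
(D,Q,X): not NE [P2→P gives 7>5; P3→Y gives 8>7]
(D,Q,Y): not NE [P1→C gives 5>4; P2→P gives 8>4]
(D,R,X): not NE [P2→P gives 7>2; P3→Y gives 3>2]
(D,R,Y): not NE [P1→C gives 9>2; P2→P gives 8>7]
(D,S,X): not NE [P2→P gives 7>2; P3→Y gives 9>5]
(D,S,Y): not NE [P1→C gives 6>1; P2→P gives 8>3]

NE set: (C,R,Y)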